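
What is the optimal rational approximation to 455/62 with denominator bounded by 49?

345/47

Expand x = 455/62 as a continued fraction with the Euclidean algorithm:
  455 = 7*62 + 21, so a_0 = 7.
  62 = 2*21 + 20, so a_1 = 2.
  21 = 1*20 + 1, so a_2 = 1.
  20 = 20*1 + 0, so a_3 = 20.
so x = [7; 2, 1, 20].
Convergents (p_i = a_i*p_{i-1} + p_{i-2}, q_i = a_i*q_{i-1} + q_{i-2} with p_{-2}=0, p_{-1}=1, q_{-2}=1, q_{-1}=0), until the denominator exceeds 49:
  i=0: a_0=7, p_0 = 7*1 + 0 = 7, q_0 = 7*0 + 1 = 1.
  i=1: a_1=2, p_1 = 2*7 + 1 = 15, q_1 = 2*1 + 0 = 2.
  i=2: a_2=1, p_2 = 1*15 + 7 = 22, q_2 = 1*2 + 1 = 3.
  i=3: a_3=20, p_3 = 20*22 + 15 = 455, q_3 = 20*3 + 2 = 62.
q_3 = 62 > 49, so the last convergent with denominator <= 49 is p_2/q_2 = 22/3.
The closest fraction with denominator <= 49 is either p_2/q_2 or the intermediate fraction (k*p_2 + p_1)/(k*q_2 + q_1) with the largest k >= 1 whose denominator stays <= 49; these approach x as k grows, and every other convergent or intermediate fraction in range is farther away.
Largest k: floor((49 - q_1)/q_2) = floor((49 - 2)/3) = 15.
That gives (15*22 + 15)/(15*3 + 2) = 345/47.
Compare the errors: |x - 22/3| = |455*3 - 22*62|/(62*3) = 1/186, and |x - 345/47| = |455*47 - 345*62|/(62*47) = 5/2914.
Cross-multiplying, 5*186 = 930 < 2914 = 1*2914, so 5/2914 is smaller: the intermediate fraction 345/47 is closer to x than 22/3.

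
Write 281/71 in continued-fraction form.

Run the Euclidean algorithm on 281 and 71; the successive quotients are the partial quotients a_0, a_1, ... (each step inverts the fractional part left over by the previous one):
  281 = 3*71 + 68, so a_0 = 3.
  71 = 1*68 + 3, so a_1 = 1.
  68 = 22*3 + 2, so a_2 = 22.
  3 = 1*2 + 1, so a_3 = 1.
  2 = 2*1 + 0, so a_4 = 2.
The remainder reaches 0 after 5 divisions, so the expansion has 5 partial quotients, read off in order.

[3; 1, 22, 1, 2]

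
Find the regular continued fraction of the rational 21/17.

Run the Euclidean algorithm on 21 and 17; the successive quotients are the partial quotients a_0, a_1, ... (each step inverts the fractional part left over by the previous one):
  21 = 1*17 + 4, so a_0 = 1.
  17 = 4*4 + 1, so a_1 = 4.
  4 = 4*1 + 0, so a_2 = 4.
The remainder reaches 0 after 3 divisions, so the expansion has 3 partial quotients, read off in order.

[1; 4, 4]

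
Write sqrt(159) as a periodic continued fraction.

[12; (1, 1, 1, 1, 3, 1, 1, 1, 1, 24)]

Write x_i = (sqrt(159) + m_i)/d_i with (m_0, d_0) = (0, 1). a_0 = floor(sqrt(159)) = 12, since 12^2 = 144 <= 159 < 169 = 13^2.
Iterate m_{i+1} = d_i*a_i - m_i, d_{i+1} = (159 - m_{i+1}^2)/d_i, a_{i+1} = floor((a_0 + m_{i+1})/d_{i+1}):
  m_1 = 1*12 - 0 = 12, d_1 = (159 - 12^2)/1 = 15/1 = 15, a_1 = floor((12 + 12)/15) = 1.
  m_2 = 15*1 - 12 = 3, d_2 = (159 - 3^2)/15 = 150/15 = 10, a_2 = floor((12 + 3)/10) = 1.
  m_3 = 10*1 - 3 = 7, d_3 = (159 - 7^2)/10 = 110/10 = 11, a_3 = floor((12 + 7)/11) = 1.
  m_4 = 11*1 - 7 = 4, d_4 = (159 - 4^2)/11 = 143/11 = 13, a_4 = floor((12 + 4)/13) = 1.
  m_5 = 13*1 - 4 = 9, d_5 = (159 - 9^2)/13 = 78/13 = 6, a_5 = floor((12 + 9)/6) = 3.
  m_6 = 6*3 - 9 = 9, d_6 = (159 - 9^2)/6 = 78/6 = 13, a_6 = floor((12 + 9)/13) = 1.
  m_7 = 13*1 - 9 = 4, d_7 = (159 - 4^2)/13 = 143/13 = 11, a_7 = floor((12 + 4)/11) = 1.
  m_8 = 11*1 - 4 = 7, d_8 = (159 - 7^2)/11 = 110/11 = 10, a_8 = floor((12 + 7)/10) = 1.
  m_9 = 10*1 - 7 = 3, d_9 = (159 - 3^2)/10 = 150/10 = 15, a_9 = floor((12 + 3)/15) = 1.
  m_10 = 15*1 - 3 = 12, d_10 = (159 - 12^2)/15 = 15/15 = 1, a_10 = floor((12 + 12)/1) = 24.
  m_11 = 1*24 - 12 = 12, d_11 = (159 - 12^2)/1 = 15/1 = 15: (m_11, d_11) = (m_1, d_1) = (12, 15), so from here the quotients repeat a_1, ..., a_10; the period length is 10.
Hence the expansion of sqrt(159) is a_0 = 12 followed by the repeating block 1, 1, 1, 1, 3, 1, 1, 1, 1, 24 (period 10).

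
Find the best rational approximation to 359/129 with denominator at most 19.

39/14

Expand x = 359/129 as a continued fraction with the Euclidean algorithm:
  359 = 2*129 + 101, so a_0 = 2.
  129 = 1*101 + 28, so a_1 = 1.
  101 = 3*28 + 17, so a_2 = 3.
  28 = 1*17 + 11, so a_3 = 1.
  17 = 1*11 + 6, so a_4 = 1.
  11 = 1*6 + 5, so a_5 = 1.
  6 = 1*5 + 1, so a_6 = 1.
  5 = 5*1 + 0, so a_7 = 5.
so x = [2; 1, 3, 1, 1, 1, 1, 5].
Convergents (p_i = a_i*p_{i-1} + p_{i-2}, q_i = a_i*q_{i-1} + q_{i-2} with p_{-2}=0, p_{-1}=1, q_{-2}=1, q_{-1}=0), until the denominator exceeds 19:
  i=0: a_0=2, p_0 = 2*1 + 0 = 2, q_0 = 2*0 + 1 = 1.
  i=1: a_1=1, p_1 = 1*2 + 1 = 3, q_1 = 1*1 + 0 = 1.
  i=2: a_2=3, p_2 = 3*3 + 2 = 11, q_2 = 3*1 + 1 = 4.
  i=3: a_3=1, p_3 = 1*11 + 3 = 14, q_3 = 1*4 + 1 = 5.
  i=4: a_4=1, p_4 = 1*14 + 11 = 25, q_4 = 1*5 + 4 = 9.
  i=5: a_5=1, p_5 = 1*25 + 14 = 39, q_5 = 1*9 + 5 = 14.
  i=6: a_6=1, p_6 = 1*39 + 25 = 64, q_6 = 1*14 + 9 = 23.
q_6 = 23 > 19, so the last convergent with denominator <= 19 is p_5/q_5 = 39/14.
The closest fraction with denominator <= 19 is either p_5/q_5 or the intermediate fraction (k*p_5 + p_4)/(k*q_5 + q_4) with the largest k >= 1 whose denominator stays <= 19; these approach x as k grows, and every other convergent or intermediate fraction in range is farther away.
Largest k: floor((19 - q_4)/q_5) = floor((19 - 9)/14) = 0.
Since k = 0, no intermediate fraction beyond p_5/q_5 has denominator <= 19, so the convergent 39/14 is the closest (its error is |359*14 - 39*129|/(129*14) = 5/1806).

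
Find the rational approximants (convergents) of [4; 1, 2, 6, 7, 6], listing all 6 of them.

4/1, 5/1, 14/3, 89/19, 637/136, 3911/835

Using the convergent recurrence p_i = a_i*p_{i-1} + p_{i-2}, q_i = a_i*q_{i-1} + q_{i-2} with p_{-2}=0, p_{-1}=1, q_{-2}=1, q_{-1}=0:
  i=0: a_0=4, p_0 = 4*1 + 0 = 4, q_0 = 4*0 + 1 = 1.
  i=1: a_1=1, p_1 = 1*4 + 1 = 5, q_1 = 1*1 + 0 = 1.
  i=2: a_2=2, p_2 = 2*5 + 4 = 14, q_2 = 2*1 + 1 = 3.
  i=3: a_3=6, p_3 = 6*14 + 5 = 89, q_3 = 6*3 + 1 = 19.
  i=4: a_4=7, p_4 = 7*89 + 14 = 637, q_4 = 7*19 + 3 = 136.
  i=5: a_5=6, p_5 = 6*637 + 89 = 3911, q_5 = 6*136 + 19 = 835.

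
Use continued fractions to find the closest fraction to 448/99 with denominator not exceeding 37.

Expand x = 448/99 as a continued fraction with the Euclidean algorithm:
  448 = 4*99 + 52, so a_0 = 4.
  99 = 1*52 + 47, so a_1 = 1.
  52 = 1*47 + 5, so a_2 = 1.
  47 = 9*5 + 2, so a_3 = 9.
  5 = 2*2 + 1, so a_4 = 2.
  2 = 2*1 + 0, so a_5 = 2.
so x = [4; 1, 1, 9, 2, 2].
Convergents (p_i = a_i*p_{i-1} + p_{i-2}, q_i = a_i*q_{i-1} + q_{i-2} with p_{-2}=0, p_{-1}=1, q_{-2}=1, q_{-1}=0), until the denominator exceeds 37:
  i=0: a_0=4, p_0 = 4*1 + 0 = 4, q_0 = 4*0 + 1 = 1.
  i=1: a_1=1, p_1 = 1*4 + 1 = 5, q_1 = 1*1 + 0 = 1.
  i=2: a_2=1, p_2 = 1*5 + 4 = 9, q_2 = 1*1 + 1 = 2.
  i=3: a_3=9, p_3 = 9*9 + 5 = 86, q_3 = 9*2 + 1 = 19.
  i=4: a_4=2, p_4 = 2*86 + 9 = 181, q_4 = 2*19 + 2 = 40.
q_4 = 40 > 37, so the last convergent with denominator <= 37 is p_3/q_3 = 86/19.
The closest fraction with denominator <= 37 is either p_3/q_3 or the intermediate fraction (k*p_3 + p_2)/(k*q_3 + q_2) with the largest k >= 1 whose denominator stays <= 37; these approach x as k grows, and every other convergent or intermediate fraction in range is farther away.
Largest k: floor((37 - q_2)/q_3) = floor((37 - 2)/19) = 1.
That gives (1*86 + 9)/(1*19 + 2) = 95/21.
Compare the errors: |x - 86/19| = |448*19 - 86*99|/(99*19) = 2/1881, and |x - 95/21| = |448*21 - 95*99|/(99*21) = 3/2079.
Cross-multiplying, 2*2079 = 4158 < 5643 = 3*1881, so 2/1881 is smaller: the convergent 86/19 is closer to x than 95/21.

86/19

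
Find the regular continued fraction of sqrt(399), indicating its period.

Write x_i = (sqrt(399) + m_i)/d_i with (m_0, d_0) = (0, 1). a_0 = floor(sqrt(399)) = 19, since 19^2 = 361 <= 399 < 400 = 20^2.
Iterate m_{i+1} = d_i*a_i - m_i, d_{i+1} = (399 - m_{i+1}^2)/d_i, a_{i+1} = floor((a_0 + m_{i+1})/d_{i+1}):
  m_1 = 1*19 - 0 = 19, d_1 = (399 - 19^2)/1 = 38/1 = 38, a_1 = floor((19 + 19)/38) = 1.
  m_2 = 38*1 - 19 = 19, d_2 = (399 - 19^2)/38 = 38/38 = 1, a_2 = floor((19 + 19)/1) = 38.
  m_3 = 1*38 - 19 = 19, d_3 = (399 - 19^2)/1 = 38/1 = 38: (m_3, d_3) = (m_1, d_1) = (19, 38), so from here the quotients repeat a_1, a_2; the period length is 2.
Hence the expansion of sqrt(399) is a_0 = 19 followed by the repeating block 1, 38 (period 2).

[19; (1, 38)]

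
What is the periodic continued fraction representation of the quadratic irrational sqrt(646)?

[25; (2, 2, 2, 50)]

Write x_i = (sqrt(646) + m_i)/d_i with (m_0, d_0) = (0, 1). a_0 = floor(sqrt(646)) = 25, since 25^2 = 625 <= 646 < 676 = 26^2.
Iterate m_{i+1} = d_i*a_i - m_i, d_{i+1} = (646 - m_{i+1}^2)/d_i, a_{i+1} = floor((a_0 + m_{i+1})/d_{i+1}):
  m_1 = 1*25 - 0 = 25, d_1 = (646 - 25^2)/1 = 21/1 = 21, a_1 = floor((25 + 25)/21) = 2.
  m_2 = 21*2 - 25 = 17, d_2 = (646 - 17^2)/21 = 357/21 = 17, a_2 = floor((25 + 17)/17) = 2.
  m_3 = 17*2 - 17 = 17, d_3 = (646 - 17^2)/17 = 357/17 = 21, a_3 = floor((25 + 17)/21) = 2.
  m_4 = 21*2 - 17 = 25, d_4 = (646 - 25^2)/21 = 21/21 = 1, a_4 = floor((25 + 25)/1) = 50.
  m_5 = 1*50 - 25 = 25, d_5 = (646 - 25^2)/1 = 21/1 = 21: (m_5, d_5) = (m_1, d_1) = (25, 21), so from here the quotients repeat a_1, ..., a_4; the period length is 4.
Hence the expansion of sqrt(646) is a_0 = 25 followed by the repeating block 2, 2, 2, 50 (period 4).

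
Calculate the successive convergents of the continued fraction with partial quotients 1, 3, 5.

Using the convergent recurrence p_i = a_i*p_{i-1} + p_{i-2}, q_i = a_i*q_{i-1} + q_{i-2} with p_{-2}=0, p_{-1}=1, q_{-2}=1, q_{-1}=0:
  i=0: a_0=1, p_0 = 1*1 + 0 = 1, q_0 = 1*0 + 1 = 1.
  i=1: a_1=3, p_1 = 3*1 + 1 = 4, q_1 = 3*1 + 0 = 3.
  i=2: a_2=5, p_2 = 5*4 + 1 = 21, q_2 = 5*3 + 1 = 16.

1/1, 4/3, 21/16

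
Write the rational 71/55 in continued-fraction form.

Run the Euclidean algorithm on 71 and 55; the successive quotients are the partial quotients a_0, a_1, ... (each step inverts the fractional part left over by the previous one):
  71 = 1*55 + 16, so a_0 = 1.
  55 = 3*16 + 7, so a_1 = 3.
  16 = 2*7 + 2, so a_2 = 2.
  7 = 3*2 + 1, so a_3 = 3.
  2 = 2*1 + 0, so a_4 = 2.
The remainder reaches 0 after 5 divisions, so the expansion has 5 partial quotients, read off in order.

[1; 3, 2, 3, 2]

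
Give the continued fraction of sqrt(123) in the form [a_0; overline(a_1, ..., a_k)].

Write x_i = (sqrt(123) + m_i)/d_i with (m_0, d_0) = (0, 1). a_0 = floor(sqrt(123)) = 11, since 11^2 = 121 <= 123 < 144 = 12^2.
Iterate m_{i+1} = d_i*a_i - m_i, d_{i+1} = (123 - m_{i+1}^2)/d_i, a_{i+1} = floor((a_0 + m_{i+1})/d_{i+1}):
  m_1 = 1*11 - 0 = 11, d_1 = (123 - 11^2)/1 = 2/1 = 2, a_1 = floor((11 + 11)/2) = 11.
  m_2 = 2*11 - 11 = 11, d_2 = (123 - 11^2)/2 = 2/2 = 1, a_2 = floor((11 + 11)/1) = 22.
  m_3 = 1*22 - 11 = 11, d_3 = (123 - 11^2)/1 = 2/1 = 2: (m_3, d_3) = (m_1, d_1) = (11, 2), so from here the quotients repeat a_1, a_2; the period length is 2.
Hence the expansion of sqrt(123) is a_0 = 11 followed by the repeating block 11, 22 (period 2).

[11; overline(11, 22)]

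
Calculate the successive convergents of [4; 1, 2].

4/1, 5/1, 14/3

Using the convergent recurrence p_i = a_i*p_{i-1} + p_{i-2}, q_i = a_i*q_{i-1} + q_{i-2} with p_{-2}=0, p_{-1}=1, q_{-2}=1, q_{-1}=0:
  i=0: a_0=4, p_0 = 4*1 + 0 = 4, q_0 = 4*0 + 1 = 1.
  i=1: a_1=1, p_1 = 1*4 + 1 = 5, q_1 = 1*1 + 0 = 1.
  i=2: a_2=2, p_2 = 2*5 + 4 = 14, q_2 = 2*1 + 1 = 3.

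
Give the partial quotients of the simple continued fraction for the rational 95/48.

[1; 1, 47]

Run the Euclidean algorithm on 95 and 48; the successive quotients are the partial quotients a_0, a_1, ... (each step inverts the fractional part left over by the previous one):
  95 = 1*48 + 47, so a_0 = 1.
  48 = 1*47 + 1, so a_1 = 1.
  47 = 47*1 + 0, so a_2 = 47.
The remainder reaches 0 after 3 divisions, so the expansion has 3 partial quotients, read off in order.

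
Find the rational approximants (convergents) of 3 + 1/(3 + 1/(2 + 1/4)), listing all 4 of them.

3/1, 10/3, 23/7, 102/31

Using the convergent recurrence p_i = a_i*p_{i-1} + p_{i-2}, q_i = a_i*q_{i-1} + q_{i-2} with p_{-2}=0, p_{-1}=1, q_{-2}=1, q_{-1}=0:
  i=0: a_0=3, p_0 = 3*1 + 0 = 3, q_0 = 3*0 + 1 = 1.
  i=1: a_1=3, p_1 = 3*3 + 1 = 10, q_1 = 3*1 + 0 = 3.
  i=2: a_2=2, p_2 = 2*10 + 3 = 23, q_2 = 2*3 + 1 = 7.
  i=3: a_3=4, p_3 = 4*23 + 10 = 102, q_3 = 4*7 + 3 = 31.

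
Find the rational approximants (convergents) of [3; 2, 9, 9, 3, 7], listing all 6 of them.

3/1, 7/2, 66/19, 601/173, 1869/538, 13684/3939

Using the convergent recurrence p_i = a_i*p_{i-1} + p_{i-2}, q_i = a_i*q_{i-1} + q_{i-2} with p_{-2}=0, p_{-1}=1, q_{-2}=1, q_{-1}=0:
  i=0: a_0=3, p_0 = 3*1 + 0 = 3, q_0 = 3*0 + 1 = 1.
  i=1: a_1=2, p_1 = 2*3 + 1 = 7, q_1 = 2*1 + 0 = 2.
  i=2: a_2=9, p_2 = 9*7 + 3 = 66, q_2 = 9*2 + 1 = 19.
  i=3: a_3=9, p_3 = 9*66 + 7 = 601, q_3 = 9*19 + 2 = 173.
  i=4: a_4=3, p_4 = 3*601 + 66 = 1869, q_4 = 3*173 + 19 = 538.
  i=5: a_5=7, p_5 = 7*1869 + 601 = 13684, q_5 = 7*538 + 173 = 3939.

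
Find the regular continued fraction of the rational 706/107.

Run the Euclidean algorithm on 706 and 107; the successive quotients are the partial quotients a_0, a_1, ... (each step inverts the fractional part left over by the previous one):
  706 = 6*107 + 64, so a_0 = 6.
  107 = 1*64 + 43, so a_1 = 1.
  64 = 1*43 + 21, so a_2 = 1.
  43 = 2*21 + 1, so a_3 = 2.
  21 = 21*1 + 0, so a_4 = 21.
The remainder reaches 0 after 5 divisions, so the expansion has 5 partial quotients, read off in order.

[6; 1, 1, 2, 21]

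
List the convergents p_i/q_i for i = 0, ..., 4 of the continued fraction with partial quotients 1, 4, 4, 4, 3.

Using the convergent recurrence p_i = a_i*p_{i-1} + p_{i-2}, q_i = a_i*q_{i-1} + q_{i-2} with p_{-2}=0, p_{-1}=1, q_{-2}=1, q_{-1}=0:
  i=0: a_0=1, p_0 = 1*1 + 0 = 1, q_0 = 1*0 + 1 = 1.
  i=1: a_1=4, p_1 = 4*1 + 1 = 5, q_1 = 4*1 + 0 = 4.
  i=2: a_2=4, p_2 = 4*5 + 1 = 21, q_2 = 4*4 + 1 = 17.
  i=3: a_3=4, p_3 = 4*21 + 5 = 89, q_3 = 4*17 + 4 = 72.
  i=4: a_4=3, p_4 = 3*89 + 21 = 288, q_4 = 3*72 + 17 = 233.

1/1, 5/4, 21/17, 89/72, 288/233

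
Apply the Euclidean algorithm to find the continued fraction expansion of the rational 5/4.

[1; 4]

Run the Euclidean algorithm on 5 and 4; the successive quotients are the partial quotients a_0, a_1, ... (each step inverts the fractional part left over by the previous one):
  5 = 1*4 + 1, so a_0 = 1.
  4 = 4*1 + 0, so a_1 = 4.
The remainder reaches 0 after 2 divisions, so the expansion has 2 partial quotients, read off in order.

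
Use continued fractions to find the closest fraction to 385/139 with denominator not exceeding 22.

Expand x = 385/139 as a continued fraction with the Euclidean algorithm:
  385 = 2*139 + 107, so a_0 = 2.
  139 = 1*107 + 32, so a_1 = 1.
  107 = 3*32 + 11, so a_2 = 3.
  32 = 2*11 + 10, so a_3 = 2.
  11 = 1*10 + 1, so a_4 = 1.
  10 = 10*1 + 0, so a_5 = 10.
so x = [2; 1, 3, 2, 1, 10].
Convergents (p_i = a_i*p_{i-1} + p_{i-2}, q_i = a_i*q_{i-1} + q_{i-2} with p_{-2}=0, p_{-1}=1, q_{-2}=1, q_{-1}=0), until the denominator exceeds 22:
  i=0: a_0=2, p_0 = 2*1 + 0 = 2, q_0 = 2*0 + 1 = 1.
  i=1: a_1=1, p_1 = 1*2 + 1 = 3, q_1 = 1*1 + 0 = 1.
  i=2: a_2=3, p_2 = 3*3 + 2 = 11, q_2 = 3*1 + 1 = 4.
  i=3: a_3=2, p_3 = 2*11 + 3 = 25, q_3 = 2*4 + 1 = 9.
  i=4: a_4=1, p_4 = 1*25 + 11 = 36, q_4 = 1*9 + 4 = 13.
  i=5: a_5=10, p_5 = 10*36 + 25 = 385, q_5 = 10*13 + 9 = 139.
q_5 = 139 > 22, so the last convergent with denominator <= 22 is p_4/q_4 = 36/13.
The closest fraction with denominator <= 22 is either p_4/q_4 or the intermediate fraction (k*p_4 + p_3)/(k*q_4 + q_3) with the largest k >= 1 whose denominator stays <= 22; these approach x as k grows, and every other convergent or intermediate fraction in range is farther away.
Largest k: floor((22 - q_3)/q_4) = floor((22 - 9)/13) = 1.
That gives (1*36 + 25)/(1*13 + 9) = 61/22.
Compare the errors: |x - 36/13| = |385*13 - 36*139|/(139*13) = 1/1807, and |x - 61/22| = |385*22 - 61*139|/(139*22) = 9/3058.
Cross-multiplying, 1*3058 = 3058 < 16263 = 9*1807, so 1/1807 is smaller: the convergent 36/13 is closer to x than 61/22.

36/13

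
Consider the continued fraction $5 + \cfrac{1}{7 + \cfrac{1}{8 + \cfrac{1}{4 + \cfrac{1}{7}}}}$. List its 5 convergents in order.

Using the convergent recurrence p_i = a_i*p_{i-1} + p_{i-2}, q_i = a_i*q_{i-1} + q_{i-2} with p_{-2}=0, p_{-1}=1, q_{-2}=1, q_{-1}=0:
  i=0: a_0=5, p_0 = 5*1 + 0 = 5, q_0 = 5*0 + 1 = 1.
  i=1: a_1=7, p_1 = 7*5 + 1 = 36, q_1 = 7*1 + 0 = 7.
  i=2: a_2=8, p_2 = 8*36 + 5 = 293, q_2 = 8*7 + 1 = 57.
  i=3: a_3=4, p_3 = 4*293 + 36 = 1208, q_3 = 4*57 + 7 = 235.
  i=4: a_4=7, p_4 = 7*1208 + 293 = 8749, q_4 = 7*235 + 57 = 1702.

5/1, 36/7, 293/57, 1208/235, 8749/1702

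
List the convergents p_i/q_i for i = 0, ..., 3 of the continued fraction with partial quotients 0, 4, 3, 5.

Using the convergent recurrence p_i = a_i*p_{i-1} + p_{i-2}, q_i = a_i*q_{i-1} + q_{i-2} with p_{-2}=0, p_{-1}=1, q_{-2}=1, q_{-1}=0:
  i=0: a_0=0, p_0 = 0*1 + 0 = 0, q_0 = 0*0 + 1 = 1.
  i=1: a_1=4, p_1 = 4*0 + 1 = 1, q_1 = 4*1 + 0 = 4.
  i=2: a_2=3, p_2 = 3*1 + 0 = 3, q_2 = 3*4 + 1 = 13.
  i=3: a_3=5, p_3 = 5*3 + 1 = 16, q_3 = 5*13 + 4 = 69.

0/1, 1/4, 3/13, 16/69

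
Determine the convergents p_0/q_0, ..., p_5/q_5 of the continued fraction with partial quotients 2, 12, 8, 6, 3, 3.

2/1, 25/12, 202/97, 1237/594, 3913/1879, 12976/6231

Using the convergent recurrence p_i = a_i*p_{i-1} + p_{i-2}, q_i = a_i*q_{i-1} + q_{i-2} with p_{-2}=0, p_{-1}=1, q_{-2}=1, q_{-1}=0:
  i=0: a_0=2, p_0 = 2*1 + 0 = 2, q_0 = 2*0 + 1 = 1.
  i=1: a_1=12, p_1 = 12*2 + 1 = 25, q_1 = 12*1 + 0 = 12.
  i=2: a_2=8, p_2 = 8*25 + 2 = 202, q_2 = 8*12 + 1 = 97.
  i=3: a_3=6, p_3 = 6*202 + 25 = 1237, q_3 = 6*97 + 12 = 594.
  i=4: a_4=3, p_4 = 3*1237 + 202 = 3913, q_4 = 3*594 + 97 = 1879.
  i=5: a_5=3, p_5 = 3*3913 + 1237 = 12976, q_5 = 3*1879 + 594 = 6231.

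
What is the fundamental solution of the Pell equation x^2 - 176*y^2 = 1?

First expand sqrt(176) as a continued fraction. With x_i = (sqrt(176) + m_i)/d_i and (m_0, d_0) = (0, 1): a_0 = floor(sqrt(176)) = 13, since 13^2 = 169 <= 176 < 196 = 14^2.
Iterate m_{i+1} = d_i*a_i - m_i, d_{i+1} = (176 - m_{i+1}^2)/d_i, a_{i+1} = floor((a_0 + m_{i+1})/d_{i+1}):
  m_1 = 1*13 - 0 = 13, d_1 = (176 - 13^2)/1 = 7/1 = 7, a_1 = floor((13 + 13)/7) = 3.
  m_2 = 7*3 - 13 = 8, d_2 = (176 - 8^2)/7 = 112/7 = 16, a_2 = floor((13 + 8)/16) = 1.
  m_3 = 16*1 - 8 = 8, d_3 = (176 - 8^2)/16 = 112/16 = 7, a_3 = floor((13 + 8)/7) = 3.
  m_4 = 7*3 - 8 = 13, d_4 = (176 - 13^2)/7 = 7/7 = 1, a_4 = floor((13 + 13)/1) = 26.
  m_5 = 1*26 - 13 = 13, d_5 = (176 - 13^2)/1 = 7/1 = 7: (m_5, d_5) = (m_1, d_1) = (13, 7), so from here the quotients repeat a_1, ..., a_4; the period length is 4.
So sqrt(176) = [13; (3, 1, 3, 26)] with period length k = 4.
k is even, so the fundamental solution of x^2 - 176y^2 = 1 is (p_{k-1}, q_{k-1}) = (p_3, q_3); compute convergents through index 3.
Convergents (p_i = a_i*p_{i-1} + p_{i-2}, q_i = a_i*q_{i-1} + q_{i-2} with p_{-2}=0, p_{-1}=1, q_{-2}=1, q_{-1}=0):
  i=0: a_0=13, p_0 = 13*1 + 0 = 13, q_0 = 13*0 + 1 = 1.
  i=1: a_1=3, p_1 = 3*13 + 1 = 40, q_1 = 3*1 + 0 = 3.
  i=2: a_2=1, p_2 = 1*40 + 13 = 53, q_2 = 1*3 + 1 = 4.
  i=3: a_3=3, p_3 = 3*53 + 40 = 199, q_3 = 3*4 + 3 = 15.
Check: 199^2 - 176*15^2 = 39601 - 39600 = 1, so (x, y) = (199, 15) solves the equation, and by the theorem it is the least positive solution.

(x, y) = (199, 15)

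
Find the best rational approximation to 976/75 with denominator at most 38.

Expand x = 976/75 as a continued fraction with the Euclidean algorithm:
  976 = 13*75 + 1, so a_0 = 13.
  75 = 75*1 + 0, so a_1 = 75.
so x = [13; 75].
Convergents (p_i = a_i*p_{i-1} + p_{i-2}, q_i = a_i*q_{i-1} + q_{i-2} with p_{-2}=0, p_{-1}=1, q_{-2}=1, q_{-1}=0), until the denominator exceeds 38:
  i=0: a_0=13, p_0 = 13*1 + 0 = 13, q_0 = 13*0 + 1 = 1.
  i=1: a_1=75, p_1 = 75*13 + 1 = 976, q_1 = 75*1 + 0 = 75.
q_1 = 75 > 38, so the last convergent with denominator <= 38 is p_0/q_0 = 13/1.
The closest fraction with denominator <= 38 is either p_0/q_0 or the intermediate fraction (k*p_0 + p_{-1})/(k*q_0 + q_{-1}) with the largest k >= 1 whose denominator stays <= 38; these approach x as k grows, and every other convergent or intermediate fraction in range is farther away.
Largest k: floor((38 - q_{-1})/q_0) = floor((38 - 0)/1) = 38 (using the seeds p_{-1} = 1, q_{-1} = 0).
That gives (38*13 + 1)/(38*1 + 0) = 495/38.
Compare the errors: |x - 13/1| = |976*1 - 13*75|/(75*1) = 1/75, and |x - 495/38| = |976*38 - 495*75|/(75*38) = 37/2850.
Cross-multiplying, 37*75 = 2775 < 2850 = 1*2850, so 37/2850 is smaller: the intermediate fraction 495/38 is closer to x than 13/1.

495/38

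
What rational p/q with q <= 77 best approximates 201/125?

119/74

Expand x = 201/125 as a continued fraction with the Euclidean algorithm:
  201 = 1*125 + 76, so a_0 = 1.
  125 = 1*76 + 49, so a_1 = 1.
  76 = 1*49 + 27, so a_2 = 1.
  49 = 1*27 + 22, so a_3 = 1.
  27 = 1*22 + 5, so a_4 = 1.
  22 = 4*5 + 2, so a_5 = 4.
  5 = 2*2 + 1, so a_6 = 2.
  2 = 2*1 + 0, so a_7 = 2.
so x = [1; 1, 1, 1, 1, 4, 2, 2].
Convergents (p_i = a_i*p_{i-1} + p_{i-2}, q_i = a_i*q_{i-1} + q_{i-2} with p_{-2}=0, p_{-1}=1, q_{-2}=1, q_{-1}=0), until the denominator exceeds 77:
  i=0: a_0=1, p_0 = 1*1 + 0 = 1, q_0 = 1*0 + 1 = 1.
  i=1: a_1=1, p_1 = 1*1 + 1 = 2, q_1 = 1*1 + 0 = 1.
  i=2: a_2=1, p_2 = 1*2 + 1 = 3, q_2 = 1*1 + 1 = 2.
  i=3: a_3=1, p_3 = 1*3 + 2 = 5, q_3 = 1*2 + 1 = 3.
  i=4: a_4=1, p_4 = 1*5 + 3 = 8, q_4 = 1*3 + 2 = 5.
  i=5: a_5=4, p_5 = 4*8 + 5 = 37, q_5 = 4*5 + 3 = 23.
  i=6: a_6=2, p_6 = 2*37 + 8 = 82, q_6 = 2*23 + 5 = 51.
  i=7: a_7=2, p_7 = 2*82 + 37 = 201, q_7 = 2*51 + 23 = 125.
q_7 = 125 > 77, so the last convergent with denominator <= 77 is p_6/q_6 = 82/51.
The closest fraction with denominator <= 77 is either p_6/q_6 or the intermediate fraction (k*p_6 + p_5)/(k*q_6 + q_5) with the largest k >= 1 whose denominator stays <= 77; these approach x as k grows, and every other convergent or intermediate fraction in range is farther away.
Largest k: floor((77 - q_5)/q_6) = floor((77 - 23)/51) = 1.
That gives (1*82 + 37)/(1*51 + 23) = 119/74.
Compare the errors: |x - 82/51| = |201*51 - 82*125|/(125*51) = 1/6375, and |x - 119/74| = |201*74 - 119*125|/(125*74) = 1/9250.
Cross-multiplying, 1*6375 = 6375 < 9250 = 1*9250, so 1/9250 is smaller: the intermediate fraction 119/74 is closer to x than 82/51.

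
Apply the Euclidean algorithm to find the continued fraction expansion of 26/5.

Run the Euclidean algorithm on 26 and 5; the successive quotients are the partial quotients a_0, a_1, ... (each step inverts the fractional part left over by the previous one):
  26 = 5*5 + 1, so a_0 = 5.
  5 = 5*1 + 0, so a_1 = 5.
The remainder reaches 0 after 2 divisions, so the expansion has 2 partial quotients, read off in order.

[5; 5]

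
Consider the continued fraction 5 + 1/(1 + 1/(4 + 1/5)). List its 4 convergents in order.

5/1, 6/1, 29/5, 151/26

Using the convergent recurrence p_i = a_i*p_{i-1} + p_{i-2}, q_i = a_i*q_{i-1} + q_{i-2} with p_{-2}=0, p_{-1}=1, q_{-2}=1, q_{-1}=0:
  i=0: a_0=5, p_0 = 5*1 + 0 = 5, q_0 = 5*0 + 1 = 1.
  i=1: a_1=1, p_1 = 1*5 + 1 = 6, q_1 = 1*1 + 0 = 1.
  i=2: a_2=4, p_2 = 4*6 + 5 = 29, q_2 = 4*1 + 1 = 5.
  i=3: a_3=5, p_3 = 5*29 + 6 = 151, q_3 = 5*5 + 1 = 26.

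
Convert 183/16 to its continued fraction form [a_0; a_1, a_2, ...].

Run the Euclidean algorithm on 183 and 16; the successive quotients are the partial quotients a_0, a_1, ... (each step inverts the fractional part left over by the previous one):
  183 = 11*16 + 7, so a_0 = 11.
  16 = 2*7 + 2, so a_1 = 2.
  7 = 3*2 + 1, so a_2 = 3.
  2 = 2*1 + 0, so a_3 = 2.
The remainder reaches 0 after 4 divisions, so the expansion has 4 partial quotients, read off in order.

[11; 2, 3, 2]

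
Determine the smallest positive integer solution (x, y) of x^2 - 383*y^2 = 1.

First expand sqrt(383) as a continued fraction. With x_i = (sqrt(383) + m_i)/d_i and (m_0, d_0) = (0, 1): a_0 = floor(sqrt(383)) = 19, since 19^2 = 361 <= 383 < 400 = 20^2.
Iterate m_{i+1} = d_i*a_i - m_i, d_{i+1} = (383 - m_{i+1}^2)/d_i, a_{i+1} = floor((a_0 + m_{i+1})/d_{i+1}):
  m_1 = 1*19 - 0 = 19, d_1 = (383 - 19^2)/1 = 22/1 = 22, a_1 = floor((19 + 19)/22) = 1.
  m_2 = 22*1 - 19 = 3, d_2 = (383 - 3^2)/22 = 374/22 = 17, a_2 = floor((19 + 3)/17) = 1.
  m_3 = 17*1 - 3 = 14, d_3 = (383 - 14^2)/17 = 187/17 = 11, a_3 = floor((19 + 14)/11) = 3.
  m_4 = 11*3 - 14 = 19, d_4 = (383 - 19^2)/11 = 22/11 = 2, a_4 = floor((19 + 19)/2) = 19.
  m_5 = 2*19 - 19 = 19, d_5 = (383 - 19^2)/2 = 22/2 = 11, a_5 = floor((19 + 19)/11) = 3.
  m_6 = 11*3 - 19 = 14, d_6 = (383 - 14^2)/11 = 187/11 = 17, a_6 = floor((19 + 14)/17) = 1.
  m_7 = 17*1 - 14 = 3, d_7 = (383 - 3^2)/17 = 374/17 = 22, a_7 = floor((19 + 3)/22) = 1.
  m_8 = 22*1 - 3 = 19, d_8 = (383 - 19^2)/22 = 22/22 = 1, a_8 = floor((19 + 19)/1) = 38.
  m_9 = 1*38 - 19 = 19, d_9 = (383 - 19^2)/1 = 22/1 = 22: (m_9, d_9) = (m_1, d_1) = (19, 22), so from here the quotients repeat a_1, ..., a_8; the period length is 8.
So sqrt(383) = [19; (1, 1, 3, 19, 3, 1, 1, 38)] with period length k = 8.
k is even, so the fundamental solution of x^2 - 383y^2 = 1 is (p_{k-1}, q_{k-1}) = (p_7, q_7); compute convergents through index 7.
Convergents (p_i = a_i*p_{i-1} + p_{i-2}, q_i = a_i*q_{i-1} + q_{i-2} with p_{-2}=0, p_{-1}=1, q_{-2}=1, q_{-1}=0):
  i=0: a_0=19, p_0 = 19*1 + 0 = 19, q_0 = 19*0 + 1 = 1.
  i=1: a_1=1, p_1 = 1*19 + 1 = 20, q_1 = 1*1 + 0 = 1.
  i=2: a_2=1, p_2 = 1*20 + 19 = 39, q_2 = 1*1 + 1 = 2.
  i=3: a_3=3, p_3 = 3*39 + 20 = 137, q_3 = 3*2 + 1 = 7.
  i=4: a_4=19, p_4 = 19*137 + 39 = 2642, q_4 = 19*7 + 2 = 135.
  i=5: a_5=3, p_5 = 3*2642 + 137 = 8063, q_5 = 3*135 + 7 = 412.
  i=6: a_6=1, p_6 = 1*8063 + 2642 = 10705, q_6 = 1*412 + 135 = 547.
  i=7: a_7=1, p_7 = 1*10705 + 8063 = 18768, q_7 = 1*547 + 412 = 959.
Check: 18768^2 - 383*959^2 = 352237824 - 352237823 = 1, so (x, y) = (18768, 959) solves the equation, and by the theorem it is the least positive solution.

(x, y) = (18768, 959)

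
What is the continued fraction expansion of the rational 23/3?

Run the Euclidean algorithm on 23 and 3; the successive quotients are the partial quotients a_0, a_1, ... (each step inverts the fractional part left over by the previous one):
  23 = 7*3 + 2, so a_0 = 7.
  3 = 1*2 + 1, so a_1 = 1.
  2 = 2*1 + 0, so a_2 = 2.
The remainder reaches 0 after 3 divisions, so the expansion has 3 partial quotients, read off in order.

[7; 1, 2]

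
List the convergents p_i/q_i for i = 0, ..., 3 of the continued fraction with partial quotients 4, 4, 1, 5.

Using the convergent recurrence p_i = a_i*p_{i-1} + p_{i-2}, q_i = a_i*q_{i-1} + q_{i-2} with p_{-2}=0, p_{-1}=1, q_{-2}=1, q_{-1}=0:
  i=0: a_0=4, p_0 = 4*1 + 0 = 4, q_0 = 4*0 + 1 = 1.
  i=1: a_1=4, p_1 = 4*4 + 1 = 17, q_1 = 4*1 + 0 = 4.
  i=2: a_2=1, p_2 = 1*17 + 4 = 21, q_2 = 1*4 + 1 = 5.
  i=3: a_3=5, p_3 = 5*21 + 17 = 122, q_3 = 5*5 + 4 = 29.

4/1, 17/4, 21/5, 122/29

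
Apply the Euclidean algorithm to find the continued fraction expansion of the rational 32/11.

Run the Euclidean algorithm on 32 and 11; the successive quotients are the partial quotients a_0, a_1, ... (each step inverts the fractional part left over by the previous one):
  32 = 2*11 + 10, so a_0 = 2.
  11 = 1*10 + 1, so a_1 = 1.
  10 = 10*1 + 0, so a_2 = 10.
The remainder reaches 0 after 3 divisions, so the expansion has 3 partial quotients, read off in order.

[2; 1, 10]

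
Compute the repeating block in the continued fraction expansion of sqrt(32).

[5; (1, 1, 1, 10)]

Write x_i = (sqrt(32) + m_i)/d_i with (m_0, d_0) = (0, 1). a_0 = floor(sqrt(32)) = 5, since 5^2 = 25 <= 32 < 36 = 6^2.
Iterate m_{i+1} = d_i*a_i - m_i, d_{i+1} = (32 - m_{i+1}^2)/d_i, a_{i+1} = floor((a_0 + m_{i+1})/d_{i+1}):
  m_1 = 1*5 - 0 = 5, d_1 = (32 - 5^2)/1 = 7/1 = 7, a_1 = floor((5 + 5)/7) = 1.
  m_2 = 7*1 - 5 = 2, d_2 = (32 - 2^2)/7 = 28/7 = 4, a_2 = floor((5 + 2)/4) = 1.
  m_3 = 4*1 - 2 = 2, d_3 = (32 - 2^2)/4 = 28/4 = 7, a_3 = floor((5 + 2)/7) = 1.
  m_4 = 7*1 - 2 = 5, d_4 = (32 - 5^2)/7 = 7/7 = 1, a_4 = floor((5 + 5)/1) = 10.
  m_5 = 1*10 - 5 = 5, d_5 = (32 - 5^2)/1 = 7/1 = 7: (m_5, d_5) = (m_1, d_1) = (5, 7), so from here the quotients repeat a_1, ..., a_4; the period length is 4.
Hence the expansion of sqrt(32) is a_0 = 5 followed by the repeating block 1, 1, 1, 10 (period 4).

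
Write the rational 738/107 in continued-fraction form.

[6; 1, 8, 1, 2, 1, 2]

Run the Euclidean algorithm on 738 and 107; the successive quotients are the partial quotients a_0, a_1, ... (each step inverts the fractional part left over by the previous one):
  738 = 6*107 + 96, so a_0 = 6.
  107 = 1*96 + 11, so a_1 = 1.
  96 = 8*11 + 8, so a_2 = 8.
  11 = 1*8 + 3, so a_3 = 1.
  8 = 2*3 + 2, so a_4 = 2.
  3 = 1*2 + 1, so a_5 = 1.
  2 = 2*1 + 0, so a_6 = 2.
The remainder reaches 0 after 7 divisions, so the expansion has 7 partial quotients, read off in order.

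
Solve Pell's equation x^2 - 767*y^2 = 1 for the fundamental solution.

First expand sqrt(767) as a continued fraction. With x_i = (sqrt(767) + m_i)/d_i and (m_0, d_0) = (0, 1): a_0 = floor(sqrt(767)) = 27, since 27^2 = 729 <= 767 < 784 = 28^2.
Iterate m_{i+1} = d_i*a_i - m_i, d_{i+1} = (767 - m_{i+1}^2)/d_i, a_{i+1} = floor((a_0 + m_{i+1})/d_{i+1}):
  m_1 = 1*27 - 0 = 27, d_1 = (767 - 27^2)/1 = 38/1 = 38, a_1 = floor((27 + 27)/38) = 1.
  m_2 = 38*1 - 27 = 11, d_2 = (767 - 11^2)/38 = 646/38 = 17, a_2 = floor((27 + 11)/17) = 2.
  m_3 = 17*2 - 11 = 23, d_3 = (767 - 23^2)/17 = 238/17 = 14, a_3 = floor((27 + 23)/14) = 3.
  m_4 = 14*3 - 23 = 19, d_4 = (767 - 19^2)/14 = 406/14 = 29, a_4 = floor((27 + 19)/29) = 1.
  m_5 = 29*1 - 19 = 10, d_5 = (767 - 10^2)/29 = 667/29 = 23, a_5 = floor((27 + 10)/23) = 1.
  m_6 = 23*1 - 10 = 13, d_6 = (767 - 13^2)/23 = 598/23 = 26, a_6 = floor((27 + 13)/26) = 1.
  m_7 = 26*1 - 13 = 13, d_7 = (767 - 13^2)/26 = 598/26 = 23, a_7 = floor((27 + 13)/23) = 1.
  m_8 = 23*1 - 13 = 10, d_8 = (767 - 10^2)/23 = 667/23 = 29, a_8 = floor((27 + 10)/29) = 1.
  m_9 = 29*1 - 10 = 19, d_9 = (767 - 19^2)/29 = 406/29 = 14, a_9 = floor((27 + 19)/14) = 3.
  m_10 = 14*3 - 19 = 23, d_10 = (767 - 23^2)/14 = 238/14 = 17, a_10 = floor((27 + 23)/17) = 2.
  m_11 = 17*2 - 23 = 11, d_11 = (767 - 11^2)/17 = 646/17 = 38, a_11 = floor((27 + 11)/38) = 1.
  m_12 = 38*1 - 11 = 27, d_12 = (767 - 27^2)/38 = 38/38 = 1, a_12 = floor((27 + 27)/1) = 54.
  m_13 = 1*54 - 27 = 27, d_13 = (767 - 27^2)/1 = 38/1 = 38: (m_13, d_13) = (m_1, d_1) = (27, 38), so from here the quotients repeat a_1, ..., a_12; the period length is 12.
So sqrt(767) = [27; (1, 2, 3, 1, 1, 1, 1, 1, 3, 2, 1, 54)] with period length k = 12.
k is even, so the fundamental solution of x^2 - 767y^2 = 1 is (p_{k-1}, q_{k-1}) = (p_11, q_11); compute convergents through index 11.
Convergents (p_i = a_i*p_{i-1} + p_{i-2}, q_i = a_i*q_{i-1} + q_{i-2} with p_{-2}=0, p_{-1}=1, q_{-2}=1, q_{-1}=0):
  i=0: a_0=27, p_0 = 27*1 + 0 = 27, q_0 = 27*0 + 1 = 1.
  i=1: a_1=1, p_1 = 1*27 + 1 = 28, q_1 = 1*1 + 0 = 1.
  i=2: a_2=2, p_2 = 2*28 + 27 = 83, q_2 = 2*1 + 1 = 3.
  i=3: a_3=3, p_3 = 3*83 + 28 = 277, q_3 = 3*3 + 1 = 10.
  i=4: a_4=1, p_4 = 1*277 + 83 = 360, q_4 = 1*10 + 3 = 13.
  i=5: a_5=1, p_5 = 1*360 + 277 = 637, q_5 = 1*13 + 10 = 23.
  i=6: a_6=1, p_6 = 1*637 + 360 = 997, q_6 = 1*23 + 13 = 36.
  i=7: a_7=1, p_7 = 1*997 + 637 = 1634, q_7 = 1*36 + 23 = 59.
  i=8: a_8=1, p_8 = 1*1634 + 997 = 2631, q_8 = 1*59 + 36 = 95.
  i=9: a_9=3, p_9 = 3*2631 + 1634 = 9527, q_9 = 3*95 + 59 = 344.
  i=10: a_10=2, p_10 = 2*9527 + 2631 = 21685, q_10 = 2*344 + 95 = 783.
  i=11: a_11=1, p_11 = 1*21685 + 9527 = 31212, q_11 = 1*783 + 344 = 1127.
Check: 31212^2 - 767*1127^2 = 974188944 - 974188943 = 1, so (x, y) = (31212, 1127) solves the equation, and by the theorem it is the least positive solution.

(x, y) = (31212, 1127)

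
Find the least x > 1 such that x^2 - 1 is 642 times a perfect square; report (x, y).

First expand sqrt(642) as a continued fraction. With x_i = (sqrt(642) + m_i)/d_i and (m_0, d_0) = (0, 1): a_0 = floor(sqrt(642)) = 25, since 25^2 = 625 <= 642 < 676 = 26^2.
Iterate m_{i+1} = d_i*a_i - m_i, d_{i+1} = (642 - m_{i+1}^2)/d_i, a_{i+1} = floor((a_0 + m_{i+1})/d_{i+1}):
  m_1 = 1*25 - 0 = 25, d_1 = (642 - 25^2)/1 = 17/1 = 17, a_1 = floor((25 + 25)/17) = 2.
  m_2 = 17*2 - 25 = 9, d_2 = (642 - 9^2)/17 = 561/17 = 33, a_2 = floor((25 + 9)/33) = 1.
  m_3 = 33*1 - 9 = 24, d_3 = (642 - 24^2)/33 = 66/33 = 2, a_3 = floor((25 + 24)/2) = 24.
  m_4 = 2*24 - 24 = 24, d_4 = (642 - 24^2)/2 = 66/2 = 33, a_4 = floor((25 + 24)/33) = 1.
  m_5 = 33*1 - 24 = 9, d_5 = (642 - 9^2)/33 = 561/33 = 17, a_5 = floor((25 + 9)/17) = 2.
  m_6 = 17*2 - 9 = 25, d_6 = (642 - 25^2)/17 = 17/17 = 1, a_6 = floor((25 + 25)/1) = 50.
  m_7 = 1*50 - 25 = 25, d_7 = (642 - 25^2)/1 = 17/1 = 17: (m_7, d_7) = (m_1, d_1) = (25, 17), so from here the quotients repeat a_1, ..., a_6; the period length is 6.
So sqrt(642) = [25; (2, 1, 24, 1, 2, 50)] with period length k = 6.
k is even, so the fundamental solution of x^2 - 642y^2 = 1 is (p_{k-1}, q_{k-1}) = (p_5, q_5); compute convergents through index 5.
Convergents (p_i = a_i*p_{i-1} + p_{i-2}, q_i = a_i*q_{i-1} + q_{i-2} with p_{-2}=0, p_{-1}=1, q_{-2}=1, q_{-1}=0):
  i=0: a_0=25, p_0 = 25*1 + 0 = 25, q_0 = 25*0 + 1 = 1.
  i=1: a_1=2, p_1 = 2*25 + 1 = 51, q_1 = 2*1 + 0 = 2.
  i=2: a_2=1, p_2 = 1*51 + 25 = 76, q_2 = 1*2 + 1 = 3.
  i=3: a_3=24, p_3 = 24*76 + 51 = 1875, q_3 = 24*3 + 2 = 74.
  i=4: a_4=1, p_4 = 1*1875 + 76 = 1951, q_4 = 1*74 + 3 = 77.
  i=5: a_5=2, p_5 = 2*1951 + 1875 = 5777, q_5 = 2*77 + 74 = 228.
Check: 5777^2 - 642*228^2 = 33373729 - 33373728 = 1, so (x, y) = (5777, 228) solves the equation, and by the theorem it is the least positive solution.

(x, y) = (5777, 228)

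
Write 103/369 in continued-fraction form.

[0; 3, 1, 1, 2, 1, 1, 8]

Run the Euclidean algorithm on 103 and 369; the successive quotients are the partial quotients a_0, a_1, ... (each step inverts the fractional part left over by the previous one):
  103 = 0*369 + 103, so a_0 = 0.
  369 = 3*103 + 60, so a_1 = 3.
  103 = 1*60 + 43, so a_2 = 1.
  60 = 1*43 + 17, so a_3 = 1.
  43 = 2*17 + 9, so a_4 = 2.
  17 = 1*9 + 8, so a_5 = 1.
  9 = 1*8 + 1, so a_6 = 1.
  8 = 8*1 + 0, so a_7 = 8.
The remainder reaches 0 after 8 divisions, so the expansion has 8 partial quotients, read off in order.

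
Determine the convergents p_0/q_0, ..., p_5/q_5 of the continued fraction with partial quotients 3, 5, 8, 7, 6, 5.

Using the convergent recurrence p_i = a_i*p_{i-1} + p_{i-2}, q_i = a_i*q_{i-1} + q_{i-2} with p_{-2}=0, p_{-1}=1, q_{-2}=1, q_{-1}=0:
  i=0: a_0=3, p_0 = 3*1 + 0 = 3, q_0 = 3*0 + 1 = 1.
  i=1: a_1=5, p_1 = 5*3 + 1 = 16, q_1 = 5*1 + 0 = 5.
  i=2: a_2=8, p_2 = 8*16 + 3 = 131, q_2 = 8*5 + 1 = 41.
  i=3: a_3=7, p_3 = 7*131 + 16 = 933, q_3 = 7*41 + 5 = 292.
  i=4: a_4=6, p_4 = 6*933 + 131 = 5729, q_4 = 6*292 + 41 = 1793.
  i=5: a_5=5, p_5 = 5*5729 + 933 = 29578, q_5 = 5*1793 + 292 = 9257.

3/1, 16/5, 131/41, 933/292, 5729/1793, 29578/9257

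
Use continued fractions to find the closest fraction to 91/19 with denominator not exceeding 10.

Expand x = 91/19 as a continued fraction with the Euclidean algorithm:
  91 = 4*19 + 15, so a_0 = 4.
  19 = 1*15 + 4, so a_1 = 1.
  15 = 3*4 + 3, so a_2 = 3.
  4 = 1*3 + 1, so a_3 = 1.
  3 = 3*1 + 0, so a_4 = 3.
so x = [4; 1, 3, 1, 3].
Convergents (p_i = a_i*p_{i-1} + p_{i-2}, q_i = a_i*q_{i-1} + q_{i-2} with p_{-2}=0, p_{-1}=1, q_{-2}=1, q_{-1}=0), until the denominator exceeds 10:
  i=0: a_0=4, p_0 = 4*1 + 0 = 4, q_0 = 4*0 + 1 = 1.
  i=1: a_1=1, p_1 = 1*4 + 1 = 5, q_1 = 1*1 + 0 = 1.
  i=2: a_2=3, p_2 = 3*5 + 4 = 19, q_2 = 3*1 + 1 = 4.
  i=3: a_3=1, p_3 = 1*19 + 5 = 24, q_3 = 1*4 + 1 = 5.
  i=4: a_4=3, p_4 = 3*24 + 19 = 91, q_4 = 3*5 + 4 = 19.
q_4 = 19 > 10, so the last convergent with denominator <= 10 is p_3/q_3 = 24/5.
The closest fraction with denominator <= 10 is either p_3/q_3 or the intermediate fraction (k*p_3 + p_2)/(k*q_3 + q_2) with the largest k >= 1 whose denominator stays <= 10; these approach x as k grows, and every other convergent or intermediate fraction in range is farther away.
Largest k: floor((10 - q_2)/q_3) = floor((10 - 4)/5) = 1.
That gives (1*24 + 19)/(1*5 + 4) = 43/9.
Compare the errors: |x - 24/5| = |91*5 - 24*19|/(19*5) = 1/95, and |x - 43/9| = |91*9 - 43*19|/(19*9) = 2/171.
Cross-multiplying, 1*171 = 171 < 190 = 2*95, so 1/95 is smaller: the convergent 24/5 is closer to x than 43/9.

24/5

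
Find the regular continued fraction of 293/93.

[3; 6, 1, 1, 1, 4]

Run the Euclidean algorithm on 293 and 93; the successive quotients are the partial quotients a_0, a_1, ... (each step inverts the fractional part left over by the previous one):
  293 = 3*93 + 14, so a_0 = 3.
  93 = 6*14 + 9, so a_1 = 6.
  14 = 1*9 + 5, so a_2 = 1.
  9 = 1*5 + 4, so a_3 = 1.
  5 = 1*4 + 1, so a_4 = 1.
  4 = 4*1 + 0, so a_5 = 4.
The remainder reaches 0 after 6 divisions, so the expansion has 6 partial quotients, read off in order.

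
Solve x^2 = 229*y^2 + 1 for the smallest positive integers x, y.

First expand sqrt(229) as a continued fraction. With x_i = (sqrt(229) + m_i)/d_i and (m_0, d_0) = (0, 1): a_0 = floor(sqrt(229)) = 15, since 15^2 = 225 <= 229 < 256 = 16^2.
Iterate m_{i+1} = d_i*a_i - m_i, d_{i+1} = (229 - m_{i+1}^2)/d_i, a_{i+1} = floor((a_0 + m_{i+1})/d_{i+1}):
  m_1 = 1*15 - 0 = 15, d_1 = (229 - 15^2)/1 = 4/1 = 4, a_1 = floor((15 + 15)/4) = 7.
  m_2 = 4*7 - 15 = 13, d_2 = (229 - 13^2)/4 = 60/4 = 15, a_2 = floor((15 + 13)/15) = 1.
  m_3 = 15*1 - 13 = 2, d_3 = (229 - 2^2)/15 = 225/15 = 15, a_3 = floor((15 + 2)/15) = 1.
  m_4 = 15*1 - 2 = 13, d_4 = (229 - 13^2)/15 = 60/15 = 4, a_4 = floor((15 + 13)/4) = 7.
  m_5 = 4*7 - 13 = 15, d_5 = (229 - 15^2)/4 = 4/4 = 1, a_5 = floor((15 + 15)/1) = 30.
  m_6 = 1*30 - 15 = 15, d_6 = (229 - 15^2)/1 = 4/1 = 4: (m_6, d_6) = (m_1, d_1) = (15, 4), so from here the quotients repeat a_1, ..., a_5; the period length is 5.
So sqrt(229) = [15; (7, 1, 1, 7, 30)] with period length k = 5.
k is odd, so (p_{k-1}, q_{k-1}) only solves x^2 - 229y^2 = -1 and the fundamental solution of x^2 - 229y^2 = 1 is (p_{2k-1}, q_{2k-1}) = (p_9, q_9); compute convergents through index 9, running through the period twice.
Convergents (p_i = a_i*p_{i-1} + p_{i-2}, q_i = a_i*q_{i-1} + q_{i-2} with p_{-2}=0, p_{-1}=1, q_{-2}=1, q_{-1}=0):
  i=0: a_0=15, p_0 = 15*1 + 0 = 15, q_0 = 15*0 + 1 = 1.
  i=1: a_1=7, p_1 = 7*15 + 1 = 106, q_1 = 7*1 + 0 = 7.
  i=2: a_2=1, p_2 = 1*106 + 15 = 121, q_2 = 1*7 + 1 = 8.
  i=3: a_3=1, p_3 = 1*121 + 106 = 227, q_3 = 1*8 + 7 = 15.
  i=4: a_4=7, p_4 = 7*227 + 121 = 1710, q_4 = 7*15 + 8 = 113.
  i=5: a_5=30, p_5 = 30*1710 + 227 = 51527, q_5 = 30*113 + 15 = 3405.
  i=6: a_6=7, p_6 = 7*51527 + 1710 = 362399, q_6 = 7*3405 + 113 = 23948.
  i=7: a_7=1, p_7 = 1*362399 + 51527 = 413926, q_7 = 1*23948 + 3405 = 27353.
  i=8: a_8=1, p_8 = 1*413926 + 362399 = 776325, q_8 = 1*27353 + 23948 = 51301.
  i=9: a_9=7, p_9 = 7*776325 + 413926 = 5848201, q_9 = 7*51301 + 27353 = 386460.
Indeed p_4^2 - 229*q_4^2 = 2924100 - 2924101 = -1, not +1.
Check: 5848201^2 - 229*386460^2 = 34201454936401 - 34201454936400 = 1, so (x, y) = (5848201, 386460) solves the equation, and by the theorem it is the least positive solution.

(x, y) = (5848201, 386460)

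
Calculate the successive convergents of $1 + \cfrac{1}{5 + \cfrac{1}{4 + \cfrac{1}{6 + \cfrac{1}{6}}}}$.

1/1, 6/5, 25/21, 156/131, 961/807

Using the convergent recurrence p_i = a_i*p_{i-1} + p_{i-2}, q_i = a_i*q_{i-1} + q_{i-2} with p_{-2}=0, p_{-1}=1, q_{-2}=1, q_{-1}=0:
  i=0: a_0=1, p_0 = 1*1 + 0 = 1, q_0 = 1*0 + 1 = 1.
  i=1: a_1=5, p_1 = 5*1 + 1 = 6, q_1 = 5*1 + 0 = 5.
  i=2: a_2=4, p_2 = 4*6 + 1 = 25, q_2 = 4*5 + 1 = 21.
  i=3: a_3=6, p_3 = 6*25 + 6 = 156, q_3 = 6*21 + 5 = 131.
  i=4: a_4=6, p_4 = 6*156 + 25 = 961, q_4 = 6*131 + 21 = 807.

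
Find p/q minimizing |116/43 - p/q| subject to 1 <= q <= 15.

Expand x = 116/43 as a continued fraction with the Euclidean algorithm:
  116 = 2*43 + 30, so a_0 = 2.
  43 = 1*30 + 13, so a_1 = 1.
  30 = 2*13 + 4, so a_2 = 2.
  13 = 3*4 + 1, so a_3 = 3.
  4 = 4*1 + 0, so a_4 = 4.
so x = [2; 1, 2, 3, 4].
Convergents (p_i = a_i*p_{i-1} + p_{i-2}, q_i = a_i*q_{i-1} + q_{i-2} with p_{-2}=0, p_{-1}=1, q_{-2}=1, q_{-1}=0), until the denominator exceeds 15:
  i=0: a_0=2, p_0 = 2*1 + 0 = 2, q_0 = 2*0 + 1 = 1.
  i=1: a_1=1, p_1 = 1*2 + 1 = 3, q_1 = 1*1 + 0 = 1.
  i=2: a_2=2, p_2 = 2*3 + 2 = 8, q_2 = 2*1 + 1 = 3.
  i=3: a_3=3, p_3 = 3*8 + 3 = 27, q_3 = 3*3 + 1 = 10.
  i=4: a_4=4, p_4 = 4*27 + 8 = 116, q_4 = 4*10 + 3 = 43.
q_4 = 43 > 15, so the last convergent with denominator <= 15 is p_3/q_3 = 27/10.
The closest fraction with denominator <= 15 is either p_3/q_3 or the intermediate fraction (k*p_3 + p_2)/(k*q_3 + q_2) with the largest k >= 1 whose denominator stays <= 15; these approach x as k grows, and every other convergent or intermediate fraction in range is farther away.
Largest k: floor((15 - q_2)/q_3) = floor((15 - 3)/10) = 1.
That gives (1*27 + 8)/(1*10 + 3) = 35/13.
Compare the errors: |x - 27/10| = |116*10 - 27*43|/(43*10) = 1/430, and |x - 35/13| = |116*13 - 35*43|/(43*13) = 3/559.
Cross-multiplying, 1*559 = 559 < 1290 = 3*430, so 1/430 is smaller: the convergent 27/10 is closer to x than 35/13.

27/10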